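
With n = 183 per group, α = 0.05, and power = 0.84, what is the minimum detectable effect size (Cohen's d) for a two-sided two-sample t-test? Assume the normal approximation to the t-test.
d ≈ 0.31

Minimum detectable effect (two-sample t-test, normal approximation):
d = (z_{α/2} + z_β) / √(n/2)
d = (1.960 + 0.994) / √(183/2)
d = 2.954 / 9.566
d ≈ 0.31

By Cohen's convention (0.2 small / 0.5 medium / 0.8 large): small effect.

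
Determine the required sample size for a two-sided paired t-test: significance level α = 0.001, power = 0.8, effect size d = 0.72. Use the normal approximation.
n = 33 pairs

Sample size formula (paired t-test, normal approximation):
n = ((z_{α/2} + z_β) / d)²

z_{α/2} = 3.291 (for α = 0.001, two-sided)
z_β = 0.842 (for power = 0.8)
d = 0.72

n = ((3.291 + 0.842) / 0.72)²
n = (5.740)²
n ≈ 32.95
Round up to the next whole number: n = 33 pairs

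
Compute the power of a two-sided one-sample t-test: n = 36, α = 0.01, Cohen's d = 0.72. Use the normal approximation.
Power ≈ 0.96

Power calculation (one-sample t-test, normal approximation):
z_β = d · √n - z_{α/2}
z_β = 0.72 · √36 - 2.576
z_β = 0.72 · 6.000 - 2.576
z_β = 1.744

Power = Φ(z_β) = Φ(1.744) ≈ 0.959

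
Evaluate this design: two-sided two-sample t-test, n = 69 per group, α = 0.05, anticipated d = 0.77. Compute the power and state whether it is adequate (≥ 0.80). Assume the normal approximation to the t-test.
Power ≈ 0.99; the study is adequately powered (power ≥ 0.80)

Power calculation (two-sample t-test, normal approximation):
z_β = d · √(n/2) - z_{α/2}
z_β = 0.77 · √(69/2) - 1.960
z_β = 0.77 · 5.874 - 1.960
z_β = 2.563

Power = Φ(z_β) = Φ(2.563) ≈ 0.995

Effect size d = 0.77 is medium by Cohen's convention (0.2/0.5/0.8).

Threshold: power ≥ 0.80 is conventionally adequate.
Power ≈ 0.99 → the study is adequately powered (power ≥ 0.80).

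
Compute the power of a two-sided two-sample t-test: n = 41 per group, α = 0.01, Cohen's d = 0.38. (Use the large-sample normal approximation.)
Power ≈ 0.20

Power calculation (two-sample t-test, normal approximation):
z_β = d · √(n/2) - z_{α/2}
z_β = 0.38 · √(41/2) - 2.576
z_β = 0.38 · 4.528 - 2.576
z_β = -0.855

Power = Φ(z_β) = Φ(-0.855) ≈ 0.196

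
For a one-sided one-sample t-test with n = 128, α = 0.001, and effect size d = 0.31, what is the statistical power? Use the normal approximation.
Power ≈ 0.66

Power calculation (one-sample t-test, normal approximation):
z_β = d · √n - z_α
z_β = 0.31 · √128 - 3.090
z_β = 0.31 · 11.314 - 3.090
z_β = 0.417

Power = Φ(z_β) = Φ(0.417) ≈ 0.662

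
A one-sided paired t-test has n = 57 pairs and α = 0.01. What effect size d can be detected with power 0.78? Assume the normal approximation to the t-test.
d ≈ 0.41

Minimum detectable effect (paired t-test, normal approximation):
d = (z_α + z_β) / √n
d = (2.326 + 0.772) / √57
d = 3.099 / 7.550
d ≈ 0.41

By Cohen's convention (0.2 small / 0.5 medium / 0.8 large): small effect.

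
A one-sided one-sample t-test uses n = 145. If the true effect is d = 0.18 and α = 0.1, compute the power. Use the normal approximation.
Power ≈ 0.81

Power calculation (one-sample t-test, normal approximation):
z_β = d · √n - z_α
z_β = 0.18 · √145 - 1.282
z_β = 0.18 · 12.042 - 1.282
z_β = 0.886

Power = Φ(z_β) = Φ(0.886) ≈ 0.812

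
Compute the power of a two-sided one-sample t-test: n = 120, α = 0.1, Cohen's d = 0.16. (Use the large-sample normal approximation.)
Power ≈ 0.54

Power calculation (one-sample t-test, normal approximation):
z_β = d · √n - z_{α/2}
z_β = 0.16 · √120 - 1.645
z_β = 0.16 · 10.954 - 1.645
z_β = 0.108

Power = Φ(z_β) = Φ(0.108) ≈ 0.543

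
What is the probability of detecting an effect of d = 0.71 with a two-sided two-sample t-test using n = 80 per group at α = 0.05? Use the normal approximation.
Power ≈ 0.99

Power calculation (two-sample t-test, normal approximation):
z_β = d · √(n/2) - z_{α/2}
z_β = 0.71 · √(80/2) - 1.960
z_β = 0.71 · 6.325 - 1.960
z_β = 2.530

Power = Φ(z_β) = Φ(2.530) ≈ 0.994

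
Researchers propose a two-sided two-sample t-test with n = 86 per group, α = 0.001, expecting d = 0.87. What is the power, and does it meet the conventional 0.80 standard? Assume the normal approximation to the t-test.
Power ≈ 0.99; the study is adequately powered (power ≥ 0.80)

Power calculation (two-sample t-test, normal approximation):
z_β = d · √(n/2) - z_{α/2}
z_β = 0.87 · √(86/2) - 3.291
z_β = 0.87 · 6.557 - 3.291
z_β = 2.414

Power = Φ(z_β) = Φ(2.414) ≈ 0.992

Effect size d = 0.87 is large by Cohen's convention (0.2/0.5/0.8).

Threshold: power ≥ 0.80 is conventionally adequate.
Power ≈ 0.99 → the study is adequately powered (power ≥ 0.80).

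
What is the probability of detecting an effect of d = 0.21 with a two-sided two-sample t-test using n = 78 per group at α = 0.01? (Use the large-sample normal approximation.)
Power ≈ 0.10

Power calculation (two-sample t-test, normal approximation):
z_β = d · √(n/2) - z_{α/2}
z_β = 0.21 · √(78/2) - 2.576
z_β = 0.21 · 6.245 - 2.576
z_β = -1.264

Power = Φ(z_β) = Φ(-1.264) ≈ 0.103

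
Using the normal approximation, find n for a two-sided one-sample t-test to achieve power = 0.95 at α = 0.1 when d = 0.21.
n = 246

Sample size formula (one-sample t-test, normal approximation):
n = ((z_{α/2} + z_β) / d)²

z_{α/2} = 1.645 (for α = 0.1, two-sided)
z_β = 1.645 (for power = 0.95)
d = 0.21

n = ((1.645 + 1.645) / 0.21)²
n = (15.667)²
n ≈ 245.45
Round up to the next whole number: n = 246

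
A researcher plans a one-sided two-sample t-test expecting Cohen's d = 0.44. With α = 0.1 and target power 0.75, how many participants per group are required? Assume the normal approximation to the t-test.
n = 40 per group

Sample size formula (two-sample t-test, normal approximation):
n = 2 · ((z_α + z_β) / d)²

z_α = 1.282 (for α = 0.1, one-sided)
z_β = 0.674 (for power = 0.75)
d = 0.44

n = 2 · ((1.282 + 0.674) / 0.44)²
n = 2 · (4.445)²
n ≈ 39.52
Round up to the next whole number: n = 40 per group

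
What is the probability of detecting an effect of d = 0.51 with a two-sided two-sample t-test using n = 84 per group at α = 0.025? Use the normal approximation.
Power ≈ 0.86

Power calculation (two-sample t-test, normal approximation):
z_β = d · √(n/2) - z_{α/2}
z_β = 0.51 · √(84/2) - 2.241
z_β = 0.51 · 6.481 - 2.241
z_β = 1.064

Power = Φ(z_β) = Φ(1.064) ≈ 0.856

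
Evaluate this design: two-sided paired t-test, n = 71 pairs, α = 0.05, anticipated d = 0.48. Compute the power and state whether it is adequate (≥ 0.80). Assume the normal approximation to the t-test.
Power ≈ 0.98; the study is adequately powered (power ≥ 0.80)

Power calculation (paired t-test, normal approximation):
z_β = d · √n - z_{α/2}
z_β = 0.48 · √71 - 1.960
z_β = 0.48 · 8.426 - 1.960
z_β = 2.085

Power = Φ(z_β) = Φ(2.085) ≈ 0.981

Effect size d = 0.48 is small by Cohen's convention (0.2/0.5/0.8).

Threshold: power ≥ 0.80 is conventionally adequate.
Power ≈ 0.98 → the study is adequately powered (power ≥ 0.80).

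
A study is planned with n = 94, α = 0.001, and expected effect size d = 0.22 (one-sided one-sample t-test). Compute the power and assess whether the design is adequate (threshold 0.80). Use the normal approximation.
Power ≈ 0.17; the study is underpowered (power < 0.80)

Power calculation (one-sample t-test, normal approximation):
z_β = d · √n - z_α
z_β = 0.22 · √94 - 3.090
z_β = 0.22 · 9.695 - 3.090
z_β = -0.957

Power = Φ(z_β) = Φ(-0.957) ≈ 0.169

Effect size d = 0.22 is small by Cohen's convention (0.2/0.5/0.8).

Threshold: power ≥ 0.80 is conventionally adequate.
Power ≈ 0.17 → the study is underpowered (power < 0.80).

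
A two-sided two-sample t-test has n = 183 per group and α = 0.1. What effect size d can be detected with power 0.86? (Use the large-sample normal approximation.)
d ≈ 0.28

Minimum detectable effect (two-sample t-test, normal approximation):
d = (z_{α/2} + z_β) / √(n/2)
d = (1.645 + 1.080) / √(183/2)
d = 2.725 / 9.566
d ≈ 0.28

By Cohen's convention (0.2 small / 0.5 medium / 0.8 large): small effect.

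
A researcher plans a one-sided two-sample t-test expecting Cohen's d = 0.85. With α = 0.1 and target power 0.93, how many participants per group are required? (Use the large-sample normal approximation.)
n = 22 per group

Sample size formula (two-sample t-test, normal approximation):
n = 2 · ((z_α + z_β) / d)²

z_α = 1.282 (for α = 0.1, one-sided)
z_β = 1.476 (for power = 0.93)
d = 0.85

n = 2 · ((1.282 + 1.476) / 0.85)²
n = 2 · (3.245)²
n ≈ 21.06
Round up to the next whole number: n = 22 per group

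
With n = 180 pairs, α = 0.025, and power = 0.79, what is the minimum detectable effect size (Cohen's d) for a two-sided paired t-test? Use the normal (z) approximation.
d ≈ 0.23

Minimum detectable effect (paired t-test, normal approximation):
d = (z_{α/2} + z_β) / √n
d = (2.241 + 0.806) / √180
d = 3.048 / 13.416
d ≈ 0.23

By Cohen's convention (0.2 small / 0.5 medium / 0.8 large): small effect.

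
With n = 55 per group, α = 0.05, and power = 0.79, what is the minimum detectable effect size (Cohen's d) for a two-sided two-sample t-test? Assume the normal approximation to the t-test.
d ≈ 0.53

Minimum detectable effect (two-sample t-test, normal approximation):
d = (z_{α/2} + z_β) / √(n/2)
d = (1.960 + 0.806) / √(55/2)
d = 2.766 / 5.244
d ≈ 0.53

By Cohen's convention (0.2 small / 0.5 medium / 0.8 large): medium effect.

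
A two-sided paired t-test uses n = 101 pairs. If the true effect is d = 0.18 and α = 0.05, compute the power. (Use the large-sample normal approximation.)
Power ≈ 0.44

Power calculation (paired t-test, normal approximation):
z_β = d · √n - z_{α/2}
z_β = 0.18 · √101 - 1.960
z_β = 0.18 · 10.050 - 1.960
z_β = -0.151

Power = Φ(z_β) = Φ(-0.151) ≈ 0.440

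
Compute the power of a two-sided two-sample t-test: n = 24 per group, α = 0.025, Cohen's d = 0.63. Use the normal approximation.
Power ≈ 0.48

Power calculation (two-sample t-test, normal approximation):
z_β = d · √(n/2) - z_{α/2}
z_β = 0.63 · √(24/2) - 2.241
z_β = 0.63 · 3.464 - 2.241
z_β = -0.059

Power = Φ(z_β) = Φ(-0.059) ≈ 0.476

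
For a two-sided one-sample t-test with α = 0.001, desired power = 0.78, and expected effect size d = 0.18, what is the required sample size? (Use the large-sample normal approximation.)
n = 510

Sample size formula (one-sample t-test, normal approximation):
n = ((z_{α/2} + z_β) / d)²

z_{α/2} = 3.291 (for α = 0.001, two-sided)
z_β = 0.772 (for power = 0.78)
d = 0.18

n = ((3.291 + 0.772) / 0.18)²
n = (22.572)²
n ≈ 509.50
Round up to the next whole number: n = 510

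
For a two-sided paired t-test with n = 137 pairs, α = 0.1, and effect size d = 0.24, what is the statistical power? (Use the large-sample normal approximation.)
Power ≈ 0.88

Power calculation (paired t-test, normal approximation):
z_β = d · √n - z_{α/2}
z_β = 0.24 · √137 - 1.645
z_β = 0.24 · 11.705 - 1.645
z_β = 1.164

Power = Φ(z_β) = Φ(1.164) ≈ 0.878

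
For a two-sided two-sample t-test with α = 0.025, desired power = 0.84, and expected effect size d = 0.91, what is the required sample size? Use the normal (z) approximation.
n = 26 per group

Sample size formula (two-sample t-test, normal approximation):
n = 2 · ((z_{α/2} + z_β) / d)²

z_{α/2} = 2.241 (for α = 0.025, two-sided)
z_β = 0.994 (for power = 0.84)
d = 0.91

n = 2 · ((2.241 + 0.994) / 0.91)²
n = 2 · (3.555)²
n ≈ 25.28
Round up to the next whole number: n = 26 per group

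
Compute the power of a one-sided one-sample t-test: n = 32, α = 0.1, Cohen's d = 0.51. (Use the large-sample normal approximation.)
Power ≈ 0.95

Power calculation (one-sample t-test, normal approximation):
z_β = d · √n - z_α
z_β = 0.51 · √32 - 1.282
z_β = 0.51 · 5.657 - 1.282
z_β = 1.603

Power = Φ(z_β) = Φ(1.603) ≈ 0.946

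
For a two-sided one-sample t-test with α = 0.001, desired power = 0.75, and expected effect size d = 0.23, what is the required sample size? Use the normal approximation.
n = 298

Sample size formula (one-sample t-test, normal approximation):
n = ((z_{α/2} + z_β) / d)²

z_{α/2} = 3.291 (for α = 0.001, two-sided)
z_β = 0.674 (for power = 0.75)
d = 0.23

n = ((3.291 + 0.674) / 0.23)²
n = (17.239)²
n ≈ 297.18
Round up to the next whole number: n = 298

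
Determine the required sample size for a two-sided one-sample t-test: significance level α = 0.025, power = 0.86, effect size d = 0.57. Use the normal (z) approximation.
n = 34

Sample size formula (one-sample t-test, normal approximation):
n = ((z_{α/2} + z_β) / d)²

z_{α/2} = 2.241 (for α = 0.025, two-sided)
z_β = 1.080 (for power = 0.86)
d = 0.57

n = ((2.241 + 1.080) / 0.57)²
n = (5.826)²
n ≈ 33.94
Round up to the next whole number: n = 34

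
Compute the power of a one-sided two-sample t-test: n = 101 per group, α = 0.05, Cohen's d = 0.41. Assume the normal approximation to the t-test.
Power ≈ 0.90

Power calculation (two-sample t-test, normal approximation):
z_β = d · √(n/2) - z_α
z_β = 0.41 · √(101/2) - 1.645
z_β = 0.41 · 7.106 - 1.645
z_β = 1.269

Power = Φ(z_β) = Φ(1.269) ≈ 0.898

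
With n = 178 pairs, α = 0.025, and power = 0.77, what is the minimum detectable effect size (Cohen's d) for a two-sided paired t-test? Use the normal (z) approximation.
d ≈ 0.22

Minimum detectable effect (paired t-test, normal approximation):
d = (z_{α/2} + z_β) / √n
d = (2.241 + 0.739) / √178
d = 2.980 / 13.342
d ≈ 0.22

By Cohen's convention (0.2 small / 0.5 medium / 0.8 large): small effect.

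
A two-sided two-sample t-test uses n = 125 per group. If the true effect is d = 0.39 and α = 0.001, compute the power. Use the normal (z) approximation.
Power ≈ 0.42

Power calculation (two-sample t-test, normal approximation):
z_β = d · √(n/2) - z_{α/2}
z_β = 0.39 · √(125/2) - 3.291
z_β = 0.39 · 7.906 - 3.291
z_β = -0.207

Power = Φ(z_β) = Φ(-0.207) ≈ 0.418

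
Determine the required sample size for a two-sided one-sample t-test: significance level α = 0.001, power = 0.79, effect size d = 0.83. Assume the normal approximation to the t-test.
n = 25

Sample size formula (one-sample t-test, normal approximation):
n = ((z_{α/2} + z_β) / d)²

z_{α/2} = 3.291 (for α = 0.001, two-sided)
z_β = 0.806 (for power = 0.79)
d = 0.83

n = ((3.291 + 0.806) / 0.83)²
n = (4.936)²
n ≈ 24.36
Round up to the next whole number: n = 25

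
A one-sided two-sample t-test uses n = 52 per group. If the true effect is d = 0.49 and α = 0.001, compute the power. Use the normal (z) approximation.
Power ≈ 0.28

Power calculation (two-sample t-test, normal approximation):
z_β = d · √(n/2) - z_α
z_β = 0.49 · √(52/2) - 3.090
z_β = 0.49 · 5.099 - 3.090
z_β = -0.592

Power = Φ(z_β) = Φ(-0.592) ≈ 0.277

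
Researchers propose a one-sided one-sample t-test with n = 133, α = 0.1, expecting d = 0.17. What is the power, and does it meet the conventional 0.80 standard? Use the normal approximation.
Power ≈ 0.75; the study is underpowered (power < 0.80)

Power calculation (one-sample t-test, normal approximation):
z_β = d · √n - z_α
z_β = 0.17 · √133 - 1.282
z_β = 0.17 · 11.533 - 1.282
z_β = 0.679

Power = Φ(z_β) = Φ(0.679) ≈ 0.751

Effect size d = 0.17 is very small by Cohen's convention (0.2/0.5/0.8).

Threshold: power ≥ 0.80 is conventionally adequate.
Power ≈ 0.75 → the study is underpowered (power < 0.80).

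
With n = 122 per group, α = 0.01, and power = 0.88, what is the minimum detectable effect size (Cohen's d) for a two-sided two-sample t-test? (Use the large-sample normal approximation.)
d ≈ 0.48

Minimum detectable effect (two-sample t-test, normal approximation):
d = (z_{α/2} + z_β) / √(n/2)
d = (2.576 + 1.175) / √(122/2)
d = 3.751 / 7.810
d ≈ 0.48

By Cohen's convention (0.2 small / 0.5 medium / 0.8 large): small effect.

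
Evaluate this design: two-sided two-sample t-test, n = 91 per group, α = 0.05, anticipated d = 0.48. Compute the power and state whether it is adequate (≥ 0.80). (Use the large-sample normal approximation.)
Power ≈ 0.90; the study is adequately powered (power ≥ 0.80)

Power calculation (two-sample t-test, normal approximation):
z_β = d · √(n/2) - z_{α/2}
z_β = 0.48 · √(91/2) - 1.960
z_β = 0.48 · 6.745 - 1.960
z_β = 1.278

Power = Φ(z_β) = Φ(1.278) ≈ 0.899

Effect size d = 0.48 is small by Cohen's convention (0.2/0.5/0.8).

Threshold: power ≥ 0.80 is conventionally adequate.
Power ≈ 0.90 → the study is adequately powered (power ≥ 0.80).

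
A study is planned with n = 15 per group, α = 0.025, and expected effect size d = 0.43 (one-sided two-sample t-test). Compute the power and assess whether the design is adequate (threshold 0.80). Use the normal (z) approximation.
Power ≈ 0.22; the study is underpowered (power < 0.80)

Power calculation (two-sample t-test, normal approximation):
z_β = d · √(n/2) - z_α
z_β = 0.43 · √(15/2) - 1.960
z_β = 0.43 · 2.739 - 1.960
z_β = -0.782

Power = Φ(z_β) = Φ(-0.782) ≈ 0.217

Effect size d = 0.43 is small by Cohen's convention (0.2/0.5/0.8).

Threshold: power ≥ 0.80 is conventionally adequate.
Power ≈ 0.22 → the study is underpowered (power < 0.80).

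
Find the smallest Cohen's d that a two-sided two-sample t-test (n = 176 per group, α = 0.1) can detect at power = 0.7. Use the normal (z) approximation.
d ≈ 0.23

Minimum detectable effect (two-sample t-test, normal approximation):
d = (z_{α/2} + z_β) / √(n/2)
d = (1.645 + 0.524) / √(176/2)
d = 2.169 / 9.381
d ≈ 0.23

By Cohen's convention (0.2 small / 0.5 medium / 0.8 large): small effect.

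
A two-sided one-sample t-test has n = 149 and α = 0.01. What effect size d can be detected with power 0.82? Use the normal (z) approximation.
d ≈ 0.29

Minimum detectable effect (one-sample t-test, normal approximation):
d = (z_{α/2} + z_β) / √n
d = (2.576 + 0.915) / √149
d = 3.491 / 12.207
d ≈ 0.29

By Cohen's convention (0.2 small / 0.5 medium / 0.8 large): small effect.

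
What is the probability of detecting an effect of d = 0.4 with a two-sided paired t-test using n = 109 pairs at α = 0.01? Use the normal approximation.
Power ≈ 0.95

Power calculation (paired t-test, normal approximation):
z_β = d · √n - z_{α/2}
z_β = 0.4 · √109 - 2.576
z_β = 0.4 · 10.440 - 2.576
z_β = 1.600

Power = Φ(z_β) = Φ(1.600) ≈ 0.945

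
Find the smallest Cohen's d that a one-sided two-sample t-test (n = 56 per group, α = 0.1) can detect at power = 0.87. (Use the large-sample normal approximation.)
d ≈ 0.46

Minimum detectable effect (two-sample t-test, normal approximation):
d = (z_α + z_β) / √(n/2)
d = (1.282 + 1.126) / √(56/2)
d = 2.408 / 5.292
d ≈ 0.46

By Cohen's convention (0.2 small / 0.5 medium / 0.8 large): small effect.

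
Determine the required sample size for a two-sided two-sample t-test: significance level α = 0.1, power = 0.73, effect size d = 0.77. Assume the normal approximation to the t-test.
n = 18 per group

Sample size formula (two-sample t-test, normal approximation):
n = 2 · ((z_{α/2} + z_β) / d)²

z_{α/2} = 1.645 (for α = 0.1, two-sided)
z_β = 0.613 (for power = 0.73)
d = 0.77

n = 2 · ((1.645 + 0.613) / 0.77)²
n = 2 · (2.932)²
n ≈ 17.19
Round up to the next whole number: n = 18 per group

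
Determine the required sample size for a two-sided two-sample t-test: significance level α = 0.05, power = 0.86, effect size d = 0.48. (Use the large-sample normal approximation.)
n = 81 per group

Sample size formula (two-sample t-test, normal approximation):
n = 2 · ((z_{α/2} + z_β) / d)²

z_{α/2} = 1.960 (for α = 0.05, two-sided)
z_β = 1.080 (for power = 0.86)
d = 0.48

n = 2 · ((1.960 + 1.080) / 0.48)²
n = 2 · (6.333)²
n ≈ 80.21
Round up to the next whole number: n = 81 per group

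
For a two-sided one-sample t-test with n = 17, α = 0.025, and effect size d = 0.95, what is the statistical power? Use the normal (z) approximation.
Power ≈ 0.95

Power calculation (one-sample t-test, normal approximation):
z_β = d · √n - z_{α/2}
z_β = 0.95 · √17 - 2.241
z_β = 0.95 · 4.123 - 2.241
z_β = 1.676

Power = Φ(z_β) = Φ(1.676) ≈ 0.953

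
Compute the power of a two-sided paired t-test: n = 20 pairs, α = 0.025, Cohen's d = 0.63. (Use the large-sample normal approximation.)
Power ≈ 0.72

Power calculation (paired t-test, normal approximation):
z_β = d · √n - z_{α/2}
z_β = 0.63 · √20 - 2.241
z_β = 0.63 · 4.472 - 2.241
z_β = 0.576

Power = Φ(z_β) = Φ(0.576) ≈ 0.718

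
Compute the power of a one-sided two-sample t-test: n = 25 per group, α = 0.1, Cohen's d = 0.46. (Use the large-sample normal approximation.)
Power ≈ 0.63

Power calculation (two-sample t-test, normal approximation):
z_β = d · √(n/2) - z_α
z_β = 0.46 · √(25/2) - 1.282
z_β = 0.46 · 3.536 - 1.282
z_β = 0.345

Power = Φ(z_β) = Φ(0.345) ≈ 0.635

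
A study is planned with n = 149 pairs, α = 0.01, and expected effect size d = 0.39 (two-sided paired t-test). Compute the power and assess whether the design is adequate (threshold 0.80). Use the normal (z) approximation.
Power ≈ 0.99; the study is adequately powered (power ≥ 0.80)

Power calculation (paired t-test, normal approximation):
z_β = d · √n - z_{α/2}
z_β = 0.39 · √149 - 2.576
z_β = 0.39 · 12.207 - 2.576
z_β = 2.185

Power = Φ(z_β) = Φ(2.185) ≈ 0.986

Effect size d = 0.39 is small by Cohen's convention (0.2/0.5/0.8).

Threshold: power ≥ 0.80 is conventionally adequate.
Power ≈ 0.99 → the study is adequately powered (power ≥ 0.80).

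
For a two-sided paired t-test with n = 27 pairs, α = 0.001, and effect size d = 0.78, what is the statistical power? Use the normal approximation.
Power ≈ 0.78

Power calculation (paired t-test, normal approximation):
z_β = d · √n - z_{α/2}
z_β = 0.78 · √27 - 3.291
z_β = 0.78 · 5.196 - 3.291
z_β = 0.762

Power = Φ(z_β) = Φ(0.762) ≈ 0.777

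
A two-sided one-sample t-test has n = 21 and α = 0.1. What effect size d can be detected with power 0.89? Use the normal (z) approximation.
d ≈ 0.63

Minimum detectable effect (one-sample t-test, normal approximation):
d = (z_{α/2} + z_β) / √n
d = (1.645 + 1.227) / √21
d = 2.871 / 4.583
d ≈ 0.63

By Cohen's convention (0.2 small / 0.5 medium / 0.8 large): medium effect.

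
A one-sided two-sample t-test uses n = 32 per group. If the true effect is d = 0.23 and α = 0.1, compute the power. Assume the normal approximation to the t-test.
Power ≈ 0.36

Power calculation (two-sample t-test, normal approximation):
z_β = d · √(n/2) - z_α
z_β = 0.23 · √(32/2) - 1.282
z_β = 0.23 · 4.000 - 1.282
z_β = -0.362

Power = Φ(z_β) = Φ(-0.362) ≈ 0.359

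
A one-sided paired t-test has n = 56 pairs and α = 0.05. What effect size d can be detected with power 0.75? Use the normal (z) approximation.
d ≈ 0.31

Minimum detectable effect (paired t-test, normal approximation):
d = (z_α + z_β) / √n
d = (1.645 + 0.674) / √56
d = 2.319 / 7.483
d ≈ 0.31

By Cohen's convention (0.2 small / 0.5 medium / 0.8 large): small effect.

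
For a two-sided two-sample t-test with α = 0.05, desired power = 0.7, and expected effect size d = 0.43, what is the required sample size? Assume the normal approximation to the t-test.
n = 67 per group

Sample size formula (two-sample t-test, normal approximation):
n = 2 · ((z_{α/2} + z_β) / d)²

z_{α/2} = 1.960 (for α = 0.05, two-sided)
z_β = 0.524 (for power = 0.7)
d = 0.43

n = 2 · ((1.960 + 0.524) / 0.43)²
n = 2 · (5.777)²
n ≈ 66.75
Round up to the next whole number: n = 67 per group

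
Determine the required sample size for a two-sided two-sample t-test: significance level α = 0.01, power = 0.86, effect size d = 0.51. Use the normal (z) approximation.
n = 103 per group

Sample size formula (two-sample t-test, normal approximation):
n = 2 · ((z_{α/2} + z_β) / d)²

z_{α/2} = 2.576 (for α = 0.01, two-sided)
z_β = 1.080 (for power = 0.86)
d = 0.51

n = 2 · ((2.576 + 1.080) / 0.51)²
n = 2 · (7.169)²
n ≈ 102.79
Round up to the next whole number: n = 103 per group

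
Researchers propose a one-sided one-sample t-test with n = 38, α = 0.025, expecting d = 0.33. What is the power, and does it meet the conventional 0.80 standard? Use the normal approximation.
Power ≈ 0.53; the study is underpowered (power < 0.80)

Power calculation (one-sample t-test, normal approximation):
z_β = d · √n - z_α
z_β = 0.33 · √38 - 1.960
z_β = 0.33 · 6.164 - 1.960
z_β = 0.074

Power = Φ(z_β) = Φ(0.074) ≈ 0.530

Effect size d = 0.33 is small by Cohen's convention (0.2/0.5/0.8).

Threshold: power ≥ 0.80 is conventionally adequate.
Power ≈ 0.53 → the study is underpowered (power < 0.80).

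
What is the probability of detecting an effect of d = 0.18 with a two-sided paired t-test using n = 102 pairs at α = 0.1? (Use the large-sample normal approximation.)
Power ≈ 0.57

Power calculation (paired t-test, normal approximation):
z_β = d · √n - z_{α/2}
z_β = 0.18 · √102 - 1.645
z_β = 0.18 · 10.100 - 1.645
z_β = 0.173

Power = Φ(z_β) = Φ(0.173) ≈ 0.569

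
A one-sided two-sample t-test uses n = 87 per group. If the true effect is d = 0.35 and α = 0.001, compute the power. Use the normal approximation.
Power ≈ 0.22

Power calculation (two-sample t-test, normal approximation):
z_β = d · √(n/2) - z_α
z_β = 0.35 · √(87/2) - 3.090
z_β = 0.35 · 6.595 - 3.090
z_β = -0.782

Power = Φ(z_β) = Φ(-0.782) ≈ 0.217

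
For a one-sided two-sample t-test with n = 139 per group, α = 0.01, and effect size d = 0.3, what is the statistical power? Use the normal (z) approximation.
Power ≈ 0.57

Power calculation (two-sample t-test, normal approximation):
z_β = d · √(n/2) - z_α
z_β = 0.3 · √(139/2) - 2.326
z_β = 0.3 · 8.337 - 2.326
z_β = 0.175

Power = Φ(z_β) = Φ(0.175) ≈ 0.569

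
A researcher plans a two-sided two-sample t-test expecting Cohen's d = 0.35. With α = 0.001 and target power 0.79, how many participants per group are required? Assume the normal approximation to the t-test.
n = 275 per group

Sample size formula (two-sample t-test, normal approximation):
n = 2 · ((z_{α/2} + z_β) / d)²

z_{α/2} = 3.291 (for α = 0.001, two-sided)
z_β = 0.806 (for power = 0.79)
d = 0.35

n = 2 · ((3.291 + 0.806) / 0.35)²
n = 2 · (11.706)²
n ≈ 274.06
Round up to the next whole number: n = 275 per group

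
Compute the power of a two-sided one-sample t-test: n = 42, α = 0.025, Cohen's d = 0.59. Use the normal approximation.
Power ≈ 0.94

Power calculation (one-sample t-test, normal approximation):
z_β = d · √n - z_{α/2}
z_β = 0.59 · √42 - 2.241
z_β = 0.59 · 6.481 - 2.241
z_β = 1.582

Power = Φ(z_β) = Φ(1.582) ≈ 0.943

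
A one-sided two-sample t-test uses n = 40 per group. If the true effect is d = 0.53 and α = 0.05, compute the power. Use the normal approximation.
Power ≈ 0.77

Power calculation (two-sample t-test, normal approximation):
z_β = d · √(n/2) - z_α
z_β = 0.53 · √(40/2) - 1.645
z_β = 0.53 · 4.472 - 1.645
z_β = 0.725

Power = Φ(z_β) = Φ(0.725) ≈ 0.766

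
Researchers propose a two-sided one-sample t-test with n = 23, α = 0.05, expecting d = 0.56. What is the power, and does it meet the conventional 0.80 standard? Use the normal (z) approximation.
Power ≈ 0.77; the study is underpowered (power < 0.80)

Power calculation (one-sample t-test, normal approximation):
z_β = d · √n - z_{α/2}
z_β = 0.56 · √23 - 1.960
z_β = 0.56 · 4.796 - 1.960
z_β = 0.726

Power = Φ(z_β) = Φ(0.726) ≈ 0.766

Effect size d = 0.56 is medium by Cohen's convention (0.2/0.5/0.8).

Threshold: power ≥ 0.80 is conventionally adequate.
Power ≈ 0.77 → the study is underpowered (power < 0.80).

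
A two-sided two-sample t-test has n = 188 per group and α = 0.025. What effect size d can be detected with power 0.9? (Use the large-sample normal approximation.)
d ≈ 0.36

Minimum detectable effect (two-sample t-test, normal approximation):
d = (z_{α/2} + z_β) / √(n/2)
d = (2.241 + 1.282) / √(188/2)
d = 3.523 / 9.695
d ≈ 0.36

By Cohen's convention (0.2 small / 0.5 medium / 0.8 large): small effect.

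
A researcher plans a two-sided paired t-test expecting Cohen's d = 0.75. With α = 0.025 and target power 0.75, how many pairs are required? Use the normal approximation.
n = 16 pairs

Sample size formula (paired t-test, normal approximation):
n = ((z_{α/2} + z_β) / d)²

z_{α/2} = 2.241 (for α = 0.025, two-sided)
z_β = 0.674 (for power = 0.75)
d = 0.75

n = ((2.241 + 0.674) / 0.75)²
n = (3.887)²
n ≈ 15.11
Round up to the next whole number: n = 16 pairs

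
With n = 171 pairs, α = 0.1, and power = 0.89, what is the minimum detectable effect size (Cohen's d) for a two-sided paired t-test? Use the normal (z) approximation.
d ≈ 0.22

Minimum detectable effect (paired t-test, normal approximation):
d = (z_{α/2} + z_β) / √n
d = (1.645 + 1.227) / √171
d = 2.871 / 13.077
d ≈ 0.22

By Cohen's convention (0.2 small / 0.5 medium / 0.8 large): small effect.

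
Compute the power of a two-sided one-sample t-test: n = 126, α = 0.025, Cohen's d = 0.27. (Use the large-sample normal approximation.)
Power ≈ 0.79

Power calculation (one-sample t-test, normal approximation):
z_β = d · √n - z_{α/2}
z_β = 0.27 · √126 - 2.241
z_β = 0.27 · 11.225 - 2.241
z_β = 0.789

Power = Φ(z_β) = Φ(0.789) ≈ 0.785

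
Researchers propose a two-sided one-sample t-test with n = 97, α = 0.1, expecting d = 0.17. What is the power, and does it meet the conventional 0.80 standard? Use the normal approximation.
Power ≈ 0.51; the study is underpowered (power < 0.80)

Power calculation (one-sample t-test, normal approximation):
z_β = d · √n - z_{α/2}
z_β = 0.17 · √97 - 1.645
z_β = 0.17 · 9.849 - 1.645
z_β = 0.029

Power = Φ(z_β) = Φ(0.029) ≈ 0.512

Effect size d = 0.17 is very small by Cohen's convention (0.2/0.5/0.8).

Threshold: power ≥ 0.80 is conventionally adequate.
Power ≈ 0.51 → the study is underpowered (power < 0.80).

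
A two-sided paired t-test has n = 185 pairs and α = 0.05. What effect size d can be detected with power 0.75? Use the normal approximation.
d ≈ 0.19

Minimum detectable effect (paired t-test, normal approximation):
d = (z_{α/2} + z_β) / √n
d = (1.960 + 0.674) / √185
d = 2.634 / 13.601
d ≈ 0.19

By Cohen's convention (0.2 small / 0.5 medium / 0.8 large): very small effect.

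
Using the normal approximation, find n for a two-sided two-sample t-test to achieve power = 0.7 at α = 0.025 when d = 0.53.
n = 55 per group

Sample size formula (two-sample t-test, normal approximation):
n = 2 · ((z_{α/2} + z_β) / d)²

z_{α/2} = 2.241 (for α = 0.025, two-sided)
z_β = 0.524 (for power = 0.7)
d = 0.53

n = 2 · ((2.241 + 0.524) / 0.53)²
n = 2 · (5.217)²
n ≈ 54.43
Round up to the next whole number: n = 55 per group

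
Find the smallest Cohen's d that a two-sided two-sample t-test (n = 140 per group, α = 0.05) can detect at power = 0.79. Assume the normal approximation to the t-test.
d ≈ 0.33

Minimum detectable effect (two-sample t-test, normal approximation):
d = (z_{α/2} + z_β) / √(n/2)
d = (1.960 + 0.806) / √(140/2)
d = 2.766 / 8.367
d ≈ 0.33

By Cohen's convention (0.2 small / 0.5 medium / 0.8 large): small effect.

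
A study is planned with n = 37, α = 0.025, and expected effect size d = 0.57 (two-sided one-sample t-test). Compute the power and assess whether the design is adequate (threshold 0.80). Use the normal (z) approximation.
Power ≈ 0.89; the study is adequately powered (power ≥ 0.80)

Power calculation (one-sample t-test, normal approximation):
z_β = d · √n - z_{α/2}
z_β = 0.57 · √37 - 2.241
z_β = 0.57 · 6.083 - 2.241
z_β = 1.226

Power = Φ(z_β) = Φ(1.226) ≈ 0.890

Effect size d = 0.57 is medium by Cohen's convention (0.2/0.5/0.8).

Threshold: power ≥ 0.80 is conventionally adequate.
Power ≈ 0.89 → the study is adequately powered (power ≥ 0.80).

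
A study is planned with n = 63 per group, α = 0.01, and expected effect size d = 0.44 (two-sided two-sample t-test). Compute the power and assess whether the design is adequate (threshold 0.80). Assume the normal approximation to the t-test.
Power ≈ 0.46; the study is underpowered (power < 0.80)

Power calculation (two-sample t-test, normal approximation):
z_β = d · √(n/2) - z_{α/2}
z_β = 0.44 · √(63/2) - 2.576
z_β = 0.44 · 5.612 - 2.576
z_β = -0.106

Power = Φ(z_β) = Φ(-0.106) ≈ 0.458

Effect size d = 0.44 is small by Cohen's convention (0.2/0.5/0.8).

Threshold: power ≥ 0.80 is conventionally adequate.
Power ≈ 0.46 → the study is underpowered (power < 0.80).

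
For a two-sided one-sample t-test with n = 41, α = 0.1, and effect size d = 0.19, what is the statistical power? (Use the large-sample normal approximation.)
Power ≈ 0.33

Power calculation (one-sample t-test, normal approximation):
z_β = d · √n - z_{α/2}
z_β = 0.19 · √41 - 1.645
z_β = 0.19 · 6.403 - 1.645
z_β = -0.428

Power = Φ(z_β) = Φ(-0.428) ≈ 0.334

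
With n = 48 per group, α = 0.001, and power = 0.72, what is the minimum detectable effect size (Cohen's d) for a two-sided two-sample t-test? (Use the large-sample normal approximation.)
d ≈ 0.79

Minimum detectable effect (two-sample t-test, normal approximation):
d = (z_{α/2} + z_β) / √(n/2)
d = (3.291 + 0.583) / √(48/2)
d = 3.873 / 4.899
d ≈ 0.79

By Cohen's convention (0.2 small / 0.5 medium / 0.8 large): medium effect.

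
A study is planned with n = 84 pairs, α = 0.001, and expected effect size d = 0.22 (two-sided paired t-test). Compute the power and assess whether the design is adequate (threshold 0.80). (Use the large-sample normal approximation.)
Power ≈ 0.10; the study is underpowered (power < 0.80)

Power calculation (paired t-test, normal approximation):
z_β = d · √n - z_{α/2}
z_β = 0.22 · √84 - 3.291
z_β = 0.22 · 9.165 - 3.291
z_β = -1.274

Power = Φ(z_β) = Φ(-1.274) ≈ 0.101

Effect size d = 0.22 is small by Cohen's convention (0.2/0.5/0.8).

Threshold: power ≥ 0.80 is conventionally adequate.
Power ≈ 0.10 → the study is underpowered (power < 0.80).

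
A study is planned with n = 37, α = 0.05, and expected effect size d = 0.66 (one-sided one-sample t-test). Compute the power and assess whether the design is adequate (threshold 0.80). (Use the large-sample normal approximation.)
Power ≈ 0.99; the study is adequately powered (power ≥ 0.80)

Power calculation (one-sample t-test, normal approximation):
z_β = d · √n - z_α
z_β = 0.66 · √37 - 1.645
z_β = 0.66 · 6.083 - 1.645
z_β = 2.370

Power = Φ(z_β) = Φ(2.370) ≈ 0.991

Effect size d = 0.66 is medium by Cohen's convention (0.2/0.5/0.8).

Threshold: power ≥ 0.80 is conventionally adequate.
Power ≈ 0.99 → the study is adequately powered (power ≥ 0.80).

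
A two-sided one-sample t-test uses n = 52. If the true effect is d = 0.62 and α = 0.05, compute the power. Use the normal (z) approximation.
Power ≈ 0.99

Power calculation (one-sample t-test, normal approximation):
z_β = d · √n - z_{α/2}
z_β = 0.62 · √52 - 1.960
z_β = 0.62 · 7.211 - 1.960
z_β = 2.511

Power = Φ(z_β) = Φ(2.511) ≈ 0.994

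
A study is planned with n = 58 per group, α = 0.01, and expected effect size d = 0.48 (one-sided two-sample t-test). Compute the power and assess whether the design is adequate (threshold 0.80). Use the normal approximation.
Power ≈ 0.60; the study is underpowered (power < 0.80)

Power calculation (two-sample t-test, normal approximation):
z_β = d · √(n/2) - z_α
z_β = 0.48 · √(58/2) - 2.326
z_β = 0.48 · 5.385 - 2.326
z_β = 0.259

Power = Φ(z_β) = Φ(0.259) ≈ 0.602

Effect size d = 0.48 is small by Cohen's convention (0.2/0.5/0.8).

Threshold: power ≥ 0.80 is conventionally adequate.
Power ≈ 0.60 → the study is underpowered (power < 0.80).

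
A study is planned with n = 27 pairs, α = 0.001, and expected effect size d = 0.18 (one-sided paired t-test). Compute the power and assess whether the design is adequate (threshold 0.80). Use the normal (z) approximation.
Power ≈ 0.02; the study is underpowered (power < 0.80)

Power calculation (paired t-test, normal approximation):
z_β = d · √n - z_α
z_β = 0.18 · √27 - 3.090
z_β = 0.18 · 5.196 - 3.090
z_β = -2.155

Power = Φ(z_β) = Φ(-2.155) ≈ 0.016

Effect size d = 0.18 is very small by Cohen's convention (0.2/0.5/0.8).

Threshold: power ≥ 0.80 is conventionally adequate.
Power ≈ 0.02 → the study is underpowered (power < 0.80).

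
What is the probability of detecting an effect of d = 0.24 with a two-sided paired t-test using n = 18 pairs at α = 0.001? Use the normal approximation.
Power ≈ 0.01

Power calculation (paired t-test, normal approximation):
z_β = d · √n - z_{α/2}
z_β = 0.24 · √18 - 3.291
z_β = 0.24 · 4.243 - 3.291
z_β = -2.272

Power = Φ(z_β) = Φ(-2.272) ≈ 0.012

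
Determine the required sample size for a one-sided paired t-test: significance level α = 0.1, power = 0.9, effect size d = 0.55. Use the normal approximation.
n = 22 pairs

Sample size formula (paired t-test, normal approximation):
n = ((z_α + z_β) / d)²

z_α = 1.282 (for α = 0.1, one-sided)
z_β = 1.282 (for power = 0.9)
d = 0.55

n = ((1.282 + 1.282) / 0.55)²
n = (4.662)²
n ≈ 21.73
Round up to the next whole number: n = 22 pairs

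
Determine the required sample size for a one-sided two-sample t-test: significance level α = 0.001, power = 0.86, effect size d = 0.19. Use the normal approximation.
n = 964 per group

Sample size formula (two-sample t-test, normal approximation):
n = 2 · ((z_α + z_β) / d)²

z_α = 3.090 (for α = 0.001, one-sided)
z_β = 1.080 (for power = 0.86)
d = 0.19

n = 2 · ((3.090 + 1.080) / 0.19)²
n = 2 · (21.947)²
n ≈ 963.34
Round up to the next whole number: n = 964 per group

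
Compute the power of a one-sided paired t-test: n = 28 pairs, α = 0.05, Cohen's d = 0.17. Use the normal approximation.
Power ≈ 0.23

Power calculation (paired t-test, normal approximation):
z_β = d · √n - z_α
z_β = 0.17 · √28 - 1.645
z_β = 0.17 · 5.292 - 1.645
z_β = -0.745

Power = Φ(z_β) = Φ(-0.745) ≈ 0.228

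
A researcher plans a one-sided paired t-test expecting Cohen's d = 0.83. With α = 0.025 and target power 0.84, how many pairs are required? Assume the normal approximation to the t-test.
n = 13 pairs

Sample size formula (paired t-test, normal approximation):
n = ((z_α + z_β) / d)²

z_α = 1.960 (for α = 0.025, one-sided)
z_β = 0.994 (for power = 0.84)
d = 0.83

n = ((1.960 + 0.994) / 0.83)²
n = (3.559)²
n ≈ 12.67
Round up to the next whole number: n = 13 pairs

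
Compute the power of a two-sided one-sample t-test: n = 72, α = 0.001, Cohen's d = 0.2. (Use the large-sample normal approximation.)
Power ≈ 0.06

Power calculation (one-sample t-test, normal approximation):
z_β = d · √n - z_{α/2}
z_β = 0.2 · √72 - 3.291
z_β = 0.2 · 8.485 - 3.291
z_β = -1.593

Power = Φ(z_β) = Φ(-1.593) ≈ 0.056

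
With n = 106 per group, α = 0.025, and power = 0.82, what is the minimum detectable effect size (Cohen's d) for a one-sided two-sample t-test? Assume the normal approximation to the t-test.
d ≈ 0.39

Minimum detectable effect (two-sample t-test, normal approximation):
d = (z_α + z_β) / √(n/2)
d = (1.960 + 0.915) / √(106/2)
d = 2.875 / 7.280
d ≈ 0.39

By Cohen's convention (0.2 small / 0.5 medium / 0.8 large): small effect.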